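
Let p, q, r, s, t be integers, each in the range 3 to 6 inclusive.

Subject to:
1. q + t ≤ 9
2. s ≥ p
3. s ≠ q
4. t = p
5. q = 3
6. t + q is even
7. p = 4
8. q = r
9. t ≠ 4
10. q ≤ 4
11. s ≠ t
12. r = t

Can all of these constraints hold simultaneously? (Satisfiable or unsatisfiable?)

Unsatisfiable

Constraint 5 fixes q = 3 and constraint 7 fixes p = 4. Constraints 4, 8, and 12 give q = r = t = p, so q = p. But 3 ≠ 4 — contradiction.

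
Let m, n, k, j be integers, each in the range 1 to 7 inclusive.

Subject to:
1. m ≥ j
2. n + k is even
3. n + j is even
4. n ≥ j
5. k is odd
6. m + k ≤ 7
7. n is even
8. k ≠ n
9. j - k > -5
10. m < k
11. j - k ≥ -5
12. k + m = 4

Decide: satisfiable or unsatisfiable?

Unsatisfiable

Constraint 7 makes n even and constraint 5 makes k odd, so n + k must be odd. Constraint 2 says n + k is even — contradiction.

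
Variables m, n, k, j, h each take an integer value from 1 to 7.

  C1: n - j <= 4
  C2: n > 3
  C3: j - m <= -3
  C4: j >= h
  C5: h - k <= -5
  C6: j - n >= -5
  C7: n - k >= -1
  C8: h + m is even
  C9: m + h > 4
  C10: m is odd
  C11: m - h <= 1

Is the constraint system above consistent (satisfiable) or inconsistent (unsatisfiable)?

Unsatisfiable

Constraints 3, 5, 6, 7, and 11 give h − m ≥ -1, m − j ≥ 3, j − n ≥ -5, n − k ≥ -1, k − h ≥ 5.
Adding all 5 inequalities: the left sides telescope to 0, and the right sides sum to (-1) + 3 + (-5) + (-1) + 5 = 1. So 0 ≥ 1, which is false.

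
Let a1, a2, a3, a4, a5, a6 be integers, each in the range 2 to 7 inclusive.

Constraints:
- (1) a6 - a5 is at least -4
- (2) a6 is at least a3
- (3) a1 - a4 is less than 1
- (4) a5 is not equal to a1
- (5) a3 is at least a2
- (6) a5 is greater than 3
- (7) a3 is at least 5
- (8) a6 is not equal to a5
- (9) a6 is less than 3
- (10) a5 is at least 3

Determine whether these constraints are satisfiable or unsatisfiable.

From constraints 2 and 7: a6 ≥ a3 and a3 ≥ 5, so a6 ≥ 5. From constraint 9: a6 ≤ 2. But 2 < 5, so no value of a6 works.

Unsatisfiable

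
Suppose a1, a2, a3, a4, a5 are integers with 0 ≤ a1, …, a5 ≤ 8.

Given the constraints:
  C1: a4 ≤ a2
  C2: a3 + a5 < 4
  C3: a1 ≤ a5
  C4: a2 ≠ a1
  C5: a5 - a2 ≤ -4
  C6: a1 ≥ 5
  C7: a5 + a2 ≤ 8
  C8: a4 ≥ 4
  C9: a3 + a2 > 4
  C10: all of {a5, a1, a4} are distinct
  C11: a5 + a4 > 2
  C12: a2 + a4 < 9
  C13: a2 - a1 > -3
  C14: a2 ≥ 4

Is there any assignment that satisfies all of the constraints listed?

From constraints 3 and 6: a5 ≥ a1 ≥ 5. From constraints 1 and 8: a2 ≥ a4 ≥ 4. Hence a5 + a2 ≥ 9. But constraint 7 requires a5 + a2 ≤ 8, and 8 < 9. Contradiction.

Unsatisfiable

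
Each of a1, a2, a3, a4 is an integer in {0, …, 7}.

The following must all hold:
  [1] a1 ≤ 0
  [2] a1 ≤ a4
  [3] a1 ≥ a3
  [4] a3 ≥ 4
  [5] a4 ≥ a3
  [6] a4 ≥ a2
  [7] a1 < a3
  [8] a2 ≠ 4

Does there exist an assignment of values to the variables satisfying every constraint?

From constraints 3 and 4: a1 ≥ a3 and a3 ≥ 4, so a1 ≥ 4. From constraint 1: a1 ≤ 0. But 0 < 4, so no value of a1 works.

Unsatisfiable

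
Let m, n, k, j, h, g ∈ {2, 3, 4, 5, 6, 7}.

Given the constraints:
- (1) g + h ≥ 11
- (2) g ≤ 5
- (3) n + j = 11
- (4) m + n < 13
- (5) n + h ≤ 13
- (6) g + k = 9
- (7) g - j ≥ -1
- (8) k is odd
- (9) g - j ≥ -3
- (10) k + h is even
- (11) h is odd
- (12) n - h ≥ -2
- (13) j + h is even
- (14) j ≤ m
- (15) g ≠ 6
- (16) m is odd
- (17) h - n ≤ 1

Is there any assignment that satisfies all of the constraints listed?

Try m = 5, n = 6, k = 5, j = 5, h = 7, g = 4.
Check constraint 1: g + h = 11; constraint 3: n + j = 11. The remaining constraints are straightforward to verify.

Satisfiable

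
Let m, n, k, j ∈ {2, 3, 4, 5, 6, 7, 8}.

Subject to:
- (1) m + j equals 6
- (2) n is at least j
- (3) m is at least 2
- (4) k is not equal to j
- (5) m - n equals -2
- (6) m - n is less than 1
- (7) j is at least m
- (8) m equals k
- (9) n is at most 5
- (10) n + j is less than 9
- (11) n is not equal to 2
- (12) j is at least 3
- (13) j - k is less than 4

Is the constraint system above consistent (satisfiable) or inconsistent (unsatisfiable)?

Try m = 2, n = 4, k = 2, j = 4.
Check constraint 1: m + j = 6; constraint 5: m - n = -2; constraint 6: m - n = -2. The remaining constraints are straightforward to verify.

Satisfiable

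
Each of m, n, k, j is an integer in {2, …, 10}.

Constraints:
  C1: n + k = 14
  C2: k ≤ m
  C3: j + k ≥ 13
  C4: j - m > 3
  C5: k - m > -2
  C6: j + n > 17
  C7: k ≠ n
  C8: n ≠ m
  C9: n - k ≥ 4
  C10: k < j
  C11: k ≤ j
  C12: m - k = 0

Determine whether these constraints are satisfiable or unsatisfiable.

Take m = 4, n = 10, k = 4, j = 9. Then constraint 1: n + k = 14; constraint 3: j + k = 13, and every other listed constraint is also met.

Satisfiable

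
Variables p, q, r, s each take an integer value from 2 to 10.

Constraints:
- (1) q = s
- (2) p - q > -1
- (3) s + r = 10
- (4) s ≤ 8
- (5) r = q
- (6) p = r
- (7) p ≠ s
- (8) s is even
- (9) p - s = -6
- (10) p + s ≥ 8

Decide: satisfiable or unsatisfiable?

From constraints 1, 5, and 6, p = r = q = s, so p = s. But constraint 7 says p ≠ s. Contradiction.

Unsatisfiable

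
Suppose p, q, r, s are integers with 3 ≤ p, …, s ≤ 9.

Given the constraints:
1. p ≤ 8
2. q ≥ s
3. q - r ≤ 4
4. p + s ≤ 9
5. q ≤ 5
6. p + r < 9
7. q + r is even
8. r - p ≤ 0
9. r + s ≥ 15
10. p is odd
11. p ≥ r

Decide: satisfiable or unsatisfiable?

Unsatisfiable

From constraints 1 and 11: r ≤ p ≤ 8. From constraints 2 and 5: s ≤ q ≤ 5. Hence r + s ≤ 13. But constraint 9 requires r + s ≥ 15, and 15 > 13. Contradiction.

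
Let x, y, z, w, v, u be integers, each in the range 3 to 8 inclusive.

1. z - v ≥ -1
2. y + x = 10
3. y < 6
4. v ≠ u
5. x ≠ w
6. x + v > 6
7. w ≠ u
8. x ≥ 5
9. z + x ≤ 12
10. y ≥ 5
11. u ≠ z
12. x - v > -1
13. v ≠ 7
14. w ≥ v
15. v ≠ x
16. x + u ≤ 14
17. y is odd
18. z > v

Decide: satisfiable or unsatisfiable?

Satisfiable

Setting (x, y, z, w, v, u) = (5, 5, 4, 3, 3, 7) satisfies everything: constraint 1: z - v = 1; constraint 2: y + x = 10, and the others follow.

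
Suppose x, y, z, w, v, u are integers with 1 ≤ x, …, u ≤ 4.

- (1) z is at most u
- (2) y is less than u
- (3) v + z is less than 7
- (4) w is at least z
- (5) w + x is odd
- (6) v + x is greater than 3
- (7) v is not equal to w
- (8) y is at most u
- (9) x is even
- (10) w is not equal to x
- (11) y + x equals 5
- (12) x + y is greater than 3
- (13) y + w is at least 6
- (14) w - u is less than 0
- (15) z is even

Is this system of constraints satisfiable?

Satisfiable

One satisfying assignment is x = 2, y = 3, z = 2, w = 3, v = 2, u = 4.
For the less obvious constraints — constraint 3: v + z = 4; constraint 6: v + x = 4; constraint 11: y + x = 5 — and the others hold by inspection.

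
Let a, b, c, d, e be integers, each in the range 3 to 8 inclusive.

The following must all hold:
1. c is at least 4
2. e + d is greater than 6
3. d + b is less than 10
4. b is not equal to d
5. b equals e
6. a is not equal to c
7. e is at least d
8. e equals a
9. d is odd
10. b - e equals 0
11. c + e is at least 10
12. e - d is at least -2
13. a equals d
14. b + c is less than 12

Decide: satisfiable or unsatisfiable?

From constraints 5, 8, and 13, b = e = a = d, so b = d. But constraint 4 says b ≠ d. Contradiction.

Unsatisfiable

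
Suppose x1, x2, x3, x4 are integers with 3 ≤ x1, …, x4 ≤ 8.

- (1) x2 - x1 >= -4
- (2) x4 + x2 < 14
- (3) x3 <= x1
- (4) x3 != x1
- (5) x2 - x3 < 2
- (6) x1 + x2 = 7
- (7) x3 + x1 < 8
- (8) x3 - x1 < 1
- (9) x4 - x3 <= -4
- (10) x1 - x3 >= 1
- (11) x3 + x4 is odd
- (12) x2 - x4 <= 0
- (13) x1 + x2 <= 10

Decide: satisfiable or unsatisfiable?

Constraints 1, 9, 10, and 12 give x2 − x1 ≥ -4, x1 − x3 ≥ 1, x3 − x4 ≥ 4, x4 − x2 ≥ 0.
Adding all 4 inequalities: the left sides telescope to 0, and the right sides sum to (-4) + 1 + 4 + 0 = 1. So 0 ≥ 1, which is false.

Unsatisfiable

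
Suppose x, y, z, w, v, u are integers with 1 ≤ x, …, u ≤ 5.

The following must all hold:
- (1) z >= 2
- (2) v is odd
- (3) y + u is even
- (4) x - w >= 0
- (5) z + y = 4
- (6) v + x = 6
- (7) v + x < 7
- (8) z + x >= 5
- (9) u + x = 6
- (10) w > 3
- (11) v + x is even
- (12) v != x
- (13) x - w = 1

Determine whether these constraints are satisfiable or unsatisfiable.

Satisfiable

Try x = 5, y = 1, z = 3, w = 4, v = 1, u = 1.
Check constraint 4: x - w = 1; constraint 5: z + y = 4. The remaining constraints are straightforward to verify.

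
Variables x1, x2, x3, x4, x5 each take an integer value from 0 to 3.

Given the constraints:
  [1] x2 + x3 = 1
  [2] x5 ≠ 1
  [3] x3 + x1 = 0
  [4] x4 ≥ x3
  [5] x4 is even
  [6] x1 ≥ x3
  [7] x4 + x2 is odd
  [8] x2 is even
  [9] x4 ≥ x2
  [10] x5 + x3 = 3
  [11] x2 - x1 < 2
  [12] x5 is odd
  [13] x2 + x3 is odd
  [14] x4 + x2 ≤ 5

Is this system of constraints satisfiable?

Unsatisfiable

Constraint 5 makes x4 even and constraint 8 makes x2 even, so x4 + x2 must be even. Constraint 7 says x4 + x2 is odd — contradiction.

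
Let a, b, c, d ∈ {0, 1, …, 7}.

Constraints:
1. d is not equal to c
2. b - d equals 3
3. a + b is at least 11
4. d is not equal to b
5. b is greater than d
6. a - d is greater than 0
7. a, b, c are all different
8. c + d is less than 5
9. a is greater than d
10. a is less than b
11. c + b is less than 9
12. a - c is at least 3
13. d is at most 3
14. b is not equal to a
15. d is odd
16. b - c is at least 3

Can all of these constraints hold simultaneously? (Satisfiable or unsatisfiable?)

Satisfiable

Try a = 5, b = 6, c = 1, d = 3.
Check constraint 2: b - d = 3; constraint 3: a + b = 11. The remaining constraints are straightforward to verify.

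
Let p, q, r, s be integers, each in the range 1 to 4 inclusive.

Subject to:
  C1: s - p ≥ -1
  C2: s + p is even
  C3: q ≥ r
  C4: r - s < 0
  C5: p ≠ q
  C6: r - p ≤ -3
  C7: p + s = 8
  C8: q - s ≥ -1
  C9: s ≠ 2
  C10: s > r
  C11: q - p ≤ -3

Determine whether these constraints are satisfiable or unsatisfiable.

Constraints 1, 8, and 11 give q − s ≥ -1, s − p ≥ -1, p − q ≥ 3.
Adding all 3 inequalities: the left sides telescope to 0, and the right sides sum to (-1) + (-1) + 3 = 1. So 0 ≥ 1, which is false.

Unsatisfiable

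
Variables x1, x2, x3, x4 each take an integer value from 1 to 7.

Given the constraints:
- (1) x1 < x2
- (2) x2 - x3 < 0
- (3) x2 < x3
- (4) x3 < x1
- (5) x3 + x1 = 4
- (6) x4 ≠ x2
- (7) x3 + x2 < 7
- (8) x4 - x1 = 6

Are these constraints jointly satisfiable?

Unsatisfiable

Constraints 1, 2, and 4 give x3 < x1, x1 < x2, x2 < x3. Chaining: x3 < x1 < x2 < x3, which forces x3 < x3 — impossible.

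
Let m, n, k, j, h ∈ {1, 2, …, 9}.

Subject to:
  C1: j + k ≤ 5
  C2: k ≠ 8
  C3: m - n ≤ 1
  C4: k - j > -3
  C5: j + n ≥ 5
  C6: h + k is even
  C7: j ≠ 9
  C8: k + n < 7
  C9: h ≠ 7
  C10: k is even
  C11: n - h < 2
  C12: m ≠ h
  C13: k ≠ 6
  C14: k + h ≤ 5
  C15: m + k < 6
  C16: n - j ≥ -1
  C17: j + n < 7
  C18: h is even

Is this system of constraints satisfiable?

Satisfiable

Try m = 1, n = 3, k = 2, j = 3, h = 2.
Check constraint 1: j + k = 5; constraint 3: m - n = -2. The remaining constraints are straightforward to verify.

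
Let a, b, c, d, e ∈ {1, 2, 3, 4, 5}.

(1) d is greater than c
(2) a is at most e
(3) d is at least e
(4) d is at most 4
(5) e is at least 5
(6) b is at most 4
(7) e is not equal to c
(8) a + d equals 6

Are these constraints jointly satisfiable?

Unsatisfiable

From constraints 3 and 5: d ≥ e and e ≥ 5, so d ≥ 5. From constraint 4: d ≤ 4. But 4 < 5, so no value of d works.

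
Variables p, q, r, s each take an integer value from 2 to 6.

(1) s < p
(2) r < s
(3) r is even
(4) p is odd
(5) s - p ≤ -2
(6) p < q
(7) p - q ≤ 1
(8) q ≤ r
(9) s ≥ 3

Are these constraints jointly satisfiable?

Constraints 1, 2, 6, and 8 give q ≤ r, r < s, s < p, p < q. Chaining: q ≤ r < s < p < q, which forces q < q — impossible.

Unsatisfiable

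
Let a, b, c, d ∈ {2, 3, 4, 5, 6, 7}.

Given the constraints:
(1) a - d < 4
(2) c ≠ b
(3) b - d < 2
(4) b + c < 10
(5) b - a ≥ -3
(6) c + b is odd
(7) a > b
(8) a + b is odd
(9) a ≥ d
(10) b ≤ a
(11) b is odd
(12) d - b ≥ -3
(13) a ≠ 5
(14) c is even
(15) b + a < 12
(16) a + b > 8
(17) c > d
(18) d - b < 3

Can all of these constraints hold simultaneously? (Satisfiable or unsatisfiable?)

Satisfiable

Try a = 6, b = 3, c = 4, d = 3.
Check constraint 1: a - d = 3; constraint 3: b - d = 0. The remaining constraints are straightforward to verify.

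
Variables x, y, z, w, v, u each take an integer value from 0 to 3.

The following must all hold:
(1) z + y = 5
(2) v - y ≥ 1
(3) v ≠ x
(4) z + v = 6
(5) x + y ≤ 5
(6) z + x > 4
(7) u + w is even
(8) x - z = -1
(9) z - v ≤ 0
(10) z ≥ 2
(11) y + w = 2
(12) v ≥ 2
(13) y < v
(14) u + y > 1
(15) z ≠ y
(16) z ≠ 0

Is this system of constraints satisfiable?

Satisfiable

Take x = 2, y = 2, z = 3, w = 0, v = 3, u = 0. Then constraint 1: z + y = 5; constraint 2: v - y = 1, and every other listed constraint is also met.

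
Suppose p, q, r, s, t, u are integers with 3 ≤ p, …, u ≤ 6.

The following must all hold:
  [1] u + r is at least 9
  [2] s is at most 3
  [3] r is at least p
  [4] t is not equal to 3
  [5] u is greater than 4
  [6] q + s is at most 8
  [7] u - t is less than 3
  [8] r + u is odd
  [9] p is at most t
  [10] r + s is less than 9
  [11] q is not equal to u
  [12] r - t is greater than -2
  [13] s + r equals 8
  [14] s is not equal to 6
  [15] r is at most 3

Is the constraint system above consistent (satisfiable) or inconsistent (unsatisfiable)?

From constraint 2: s ≤ 3. From constraint 15: r ≤ 3. Hence s + r ≤ 6. But constraint 13 requires s + r = 8, and 8 > 6. Contradiction.

Unsatisfiable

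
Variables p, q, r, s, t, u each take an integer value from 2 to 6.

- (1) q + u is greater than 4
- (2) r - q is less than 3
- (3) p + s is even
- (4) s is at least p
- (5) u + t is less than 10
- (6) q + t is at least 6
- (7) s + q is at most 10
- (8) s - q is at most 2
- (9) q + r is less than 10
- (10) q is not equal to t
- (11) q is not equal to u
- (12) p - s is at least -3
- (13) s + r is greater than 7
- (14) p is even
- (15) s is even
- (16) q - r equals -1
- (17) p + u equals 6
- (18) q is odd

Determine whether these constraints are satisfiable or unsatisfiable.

Satisfiable

Try p = 4, q = 3, r = 4, s = 4, t = 6, u = 2.
Check constraint 1: q + u = 5; constraint 2: r - q = 1. The remaining constraints are straightforward to verify.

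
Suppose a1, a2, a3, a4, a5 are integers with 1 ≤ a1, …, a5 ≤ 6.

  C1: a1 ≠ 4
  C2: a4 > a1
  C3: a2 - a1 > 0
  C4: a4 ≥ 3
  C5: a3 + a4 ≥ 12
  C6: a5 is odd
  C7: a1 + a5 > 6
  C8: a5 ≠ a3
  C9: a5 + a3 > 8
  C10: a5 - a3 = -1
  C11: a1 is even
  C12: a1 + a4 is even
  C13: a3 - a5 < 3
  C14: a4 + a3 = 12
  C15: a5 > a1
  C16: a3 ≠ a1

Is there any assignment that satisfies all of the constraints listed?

Try a1 = 2, a2 = 4, a3 = 6, a4 = 6, a5 = 5.
Check constraint 3: a2 - a1 = 2; constraint 5: a3 + a4 = 12; constraint 7: a1 + a5 = 7. The remaining constraints are straightforward to verify.

Satisfiable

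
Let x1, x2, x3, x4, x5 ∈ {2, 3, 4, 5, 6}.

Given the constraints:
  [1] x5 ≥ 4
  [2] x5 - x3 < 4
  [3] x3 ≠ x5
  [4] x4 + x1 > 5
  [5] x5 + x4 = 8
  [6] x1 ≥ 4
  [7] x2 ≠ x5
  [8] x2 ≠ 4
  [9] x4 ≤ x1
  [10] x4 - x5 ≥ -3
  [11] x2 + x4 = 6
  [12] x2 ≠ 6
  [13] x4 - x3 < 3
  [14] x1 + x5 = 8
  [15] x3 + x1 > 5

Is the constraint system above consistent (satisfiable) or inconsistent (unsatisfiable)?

Try x1 = 4, x2 = 2, x3 = 2, x4 = 4, x5 = 4.
Check constraint 2: x5 - x3 = 2; constraint 4: x4 + x1 = 8. The remaining constraints are straightforward to verify.

Satisfiable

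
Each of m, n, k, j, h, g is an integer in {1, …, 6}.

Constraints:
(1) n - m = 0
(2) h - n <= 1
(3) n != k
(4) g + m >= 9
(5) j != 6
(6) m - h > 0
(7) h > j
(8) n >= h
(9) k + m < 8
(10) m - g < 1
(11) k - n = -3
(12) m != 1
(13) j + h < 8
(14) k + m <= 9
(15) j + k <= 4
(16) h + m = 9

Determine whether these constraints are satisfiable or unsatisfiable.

Satisfiable

One satisfying assignment is m = 5, n = 5, k = 2, j = 1, h = 4, g = 5.
For the less obvious constraints — constraint 1: n - m = 0; constraint 2: h - n = -1 — and the others hold by inspection.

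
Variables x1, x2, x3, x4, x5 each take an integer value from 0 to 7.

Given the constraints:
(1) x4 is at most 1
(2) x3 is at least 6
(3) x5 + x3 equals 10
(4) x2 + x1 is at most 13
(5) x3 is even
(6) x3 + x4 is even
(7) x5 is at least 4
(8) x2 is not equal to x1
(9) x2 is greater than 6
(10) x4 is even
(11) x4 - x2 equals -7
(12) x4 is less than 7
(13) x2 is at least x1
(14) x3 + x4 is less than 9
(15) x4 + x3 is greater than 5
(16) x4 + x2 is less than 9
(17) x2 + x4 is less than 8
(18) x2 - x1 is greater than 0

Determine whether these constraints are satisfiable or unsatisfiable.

Try x1 = 4, x2 = 7, x3 = 6, x4 = 0, x5 = 4.
Check constraint 3: x5 + x3 = 10; constraint 4: x2 + x1 = 11. The remaining constraints are straightforward to verify.

Satisfiable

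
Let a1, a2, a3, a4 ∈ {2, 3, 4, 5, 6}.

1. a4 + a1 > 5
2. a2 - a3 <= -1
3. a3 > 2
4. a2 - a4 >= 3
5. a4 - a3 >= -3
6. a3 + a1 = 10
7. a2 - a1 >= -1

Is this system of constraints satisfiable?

Unsatisfiable

Constraints 2, 4, and 5 give a2 − a4 ≥ 3, a4 − a3 ≥ -3, a3 − a2 ≥ 1.
Adding all 3 inequalities: the left sides telescope to 0, and the right sides sum to 3 + (-3) + 1 = 1. So 0 ≥ 1, which is false.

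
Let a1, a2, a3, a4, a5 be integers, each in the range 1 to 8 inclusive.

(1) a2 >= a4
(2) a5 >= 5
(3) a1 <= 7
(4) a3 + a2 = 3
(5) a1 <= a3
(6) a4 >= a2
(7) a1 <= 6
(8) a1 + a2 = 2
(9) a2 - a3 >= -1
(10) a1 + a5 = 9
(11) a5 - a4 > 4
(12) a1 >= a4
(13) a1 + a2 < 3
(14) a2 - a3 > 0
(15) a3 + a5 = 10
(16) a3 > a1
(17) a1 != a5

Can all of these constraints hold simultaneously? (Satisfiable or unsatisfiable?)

Unsatisfiable

Constraints 6, 12, 14, and 16 give a2 ≤ a4, a4 ≤ a1, a1 < a3, a3 < a2. Chaining: a2 ≤ a4 ≤ a1 < a3 < a2, which forces a2 < a2 — impossible.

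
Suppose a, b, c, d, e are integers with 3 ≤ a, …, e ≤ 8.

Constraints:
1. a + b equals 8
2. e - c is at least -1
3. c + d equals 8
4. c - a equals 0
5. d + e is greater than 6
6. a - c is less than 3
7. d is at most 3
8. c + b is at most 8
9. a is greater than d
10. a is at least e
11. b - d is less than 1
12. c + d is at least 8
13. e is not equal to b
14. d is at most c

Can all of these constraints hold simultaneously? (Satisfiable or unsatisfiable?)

Satisfiable

Take a = 5, b = 3, c = 5, d = 3, e = 5. Then constraint 1: a + b = 8; constraint 2: e - c = 0; constraint 3: c + d = 8, and every other listed constraint is also met.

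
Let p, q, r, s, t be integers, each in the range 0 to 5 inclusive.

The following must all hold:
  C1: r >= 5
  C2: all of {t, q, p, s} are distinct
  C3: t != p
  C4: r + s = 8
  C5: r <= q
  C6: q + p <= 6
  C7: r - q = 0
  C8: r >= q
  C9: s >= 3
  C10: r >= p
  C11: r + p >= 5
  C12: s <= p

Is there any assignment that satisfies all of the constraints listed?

Unsatisfiable

From constraints 1 and 5: q ≥ r ≥ 5. From constraints 9 and 12: p ≥ s ≥ 3. Hence q + p ≥ 8. But constraint 6 requires q + p ≤ 6, and 6 < 8. Contradiction.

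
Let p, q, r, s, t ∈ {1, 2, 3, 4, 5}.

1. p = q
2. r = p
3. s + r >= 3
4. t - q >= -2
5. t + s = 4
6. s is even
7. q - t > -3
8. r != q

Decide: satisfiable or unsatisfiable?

From constraints 1 and 2, r = p = q, so r = q. But constraint 8 says r ≠ q. Contradiction.

Unsatisfiable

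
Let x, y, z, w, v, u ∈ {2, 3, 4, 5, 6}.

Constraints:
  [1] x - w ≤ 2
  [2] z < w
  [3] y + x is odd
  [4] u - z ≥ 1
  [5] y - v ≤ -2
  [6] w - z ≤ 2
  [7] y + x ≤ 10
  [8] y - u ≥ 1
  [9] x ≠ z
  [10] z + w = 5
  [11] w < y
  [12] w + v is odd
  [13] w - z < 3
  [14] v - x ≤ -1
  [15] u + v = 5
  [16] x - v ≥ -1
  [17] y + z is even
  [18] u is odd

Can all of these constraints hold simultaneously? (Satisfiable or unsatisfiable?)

Unsatisfiable

Constraints 1, 4, 5, 6, 8, and 14 give w − x ≥ -2, x − v ≥ 1, v − y ≥ 2, y − u ≥ 1, u − z ≥ 1, z − w ≥ -2.
Adding all 6 inequalities: the left sides telescope to 0, and the right sides sum to (-2) + 1 + 2 + 1 + 1 + (-2) = 1. So 0 ≥ 1, which is false.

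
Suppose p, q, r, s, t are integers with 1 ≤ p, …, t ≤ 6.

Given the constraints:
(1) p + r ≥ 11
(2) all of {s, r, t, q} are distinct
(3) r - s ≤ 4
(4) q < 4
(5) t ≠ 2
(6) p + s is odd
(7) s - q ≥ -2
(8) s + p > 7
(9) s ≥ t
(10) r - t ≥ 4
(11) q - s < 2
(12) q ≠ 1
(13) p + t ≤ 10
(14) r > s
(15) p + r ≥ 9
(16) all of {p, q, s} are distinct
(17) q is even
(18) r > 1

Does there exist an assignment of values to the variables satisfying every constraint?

Satisfiable

One satisfying assignment is p = 6, q = 2, r = 6, s = 3, t = 1.
For the less obvious constraints — constraint 1: p + r = 12; constraint 3: r - s = 3 — and the others hold by inspection.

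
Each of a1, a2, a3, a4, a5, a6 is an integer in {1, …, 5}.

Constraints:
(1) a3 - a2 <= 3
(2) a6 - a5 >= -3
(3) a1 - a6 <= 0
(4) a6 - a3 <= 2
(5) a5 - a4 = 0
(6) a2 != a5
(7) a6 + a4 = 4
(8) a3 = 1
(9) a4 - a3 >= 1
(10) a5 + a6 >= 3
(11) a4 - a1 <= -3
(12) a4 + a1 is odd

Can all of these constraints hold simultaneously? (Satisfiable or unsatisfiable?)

Unsatisfiable

Constraints 3, 4, 9, and 11 give a1 − a4 ≥ 3, a4 − a3 ≥ 1, a3 − a6 ≥ -2, a6 − a1 ≥ 0.
Adding all 4 inequalities: the left sides telescope to 0, and the right sides sum to 3 + 1 + (-2) + 0 = 2. So 0 ≥ 2, which is false.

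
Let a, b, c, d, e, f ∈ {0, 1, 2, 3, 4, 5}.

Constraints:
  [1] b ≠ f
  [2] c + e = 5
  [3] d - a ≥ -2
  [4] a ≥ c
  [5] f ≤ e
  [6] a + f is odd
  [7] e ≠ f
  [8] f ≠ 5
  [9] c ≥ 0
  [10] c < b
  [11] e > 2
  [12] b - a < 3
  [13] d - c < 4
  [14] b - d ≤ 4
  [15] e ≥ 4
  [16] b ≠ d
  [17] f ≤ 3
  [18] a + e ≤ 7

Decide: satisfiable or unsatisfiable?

One satisfying assignment is a = 2, b = 3, c = 0, d = 1, e = 5, f = 1.
For the less obvious constraints — constraint 2: c + e = 5; constraint 3: d - a = -1; constraint 12: b - a = 1 — and the others hold by inspection.

Satisfiable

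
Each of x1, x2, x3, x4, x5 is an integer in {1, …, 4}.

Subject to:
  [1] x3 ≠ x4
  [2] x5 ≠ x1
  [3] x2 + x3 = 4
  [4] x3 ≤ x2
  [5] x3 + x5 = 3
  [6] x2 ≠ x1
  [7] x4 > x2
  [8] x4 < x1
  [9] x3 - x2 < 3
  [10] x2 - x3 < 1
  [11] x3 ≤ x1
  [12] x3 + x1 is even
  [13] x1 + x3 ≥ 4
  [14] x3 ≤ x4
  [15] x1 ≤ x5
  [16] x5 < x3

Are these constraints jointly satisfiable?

Unsatisfiable

Constraints 4, 7, 8, 15, and 16 give x3 ≤ x2, x2 < x4, x4 < x1, x1 ≤ x5, x5 < x3. Chaining: x3 ≤ x2 < x4 < x1 ≤ x5 < x3, which forces x3 < x3 — impossible.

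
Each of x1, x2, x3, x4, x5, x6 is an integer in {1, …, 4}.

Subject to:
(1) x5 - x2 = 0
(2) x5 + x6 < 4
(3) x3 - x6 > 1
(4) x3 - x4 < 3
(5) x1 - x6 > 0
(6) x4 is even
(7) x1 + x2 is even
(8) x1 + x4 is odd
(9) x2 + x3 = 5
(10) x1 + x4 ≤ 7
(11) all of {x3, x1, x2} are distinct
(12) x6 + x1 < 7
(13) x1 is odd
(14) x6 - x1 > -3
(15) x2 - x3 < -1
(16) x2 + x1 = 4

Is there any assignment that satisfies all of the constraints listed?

Satisfiable

One satisfying assignment is x1 = 3, x2 = 1, x3 = 4, x4 = 4, x5 = 1, x6 = 1.
For the less obvious constraints — constraint 1: x5 - x2 = 0; constraint 2: x5 + x6 = 2; constraint 3: x3 - x6 = 3 — and the others hold by inspection.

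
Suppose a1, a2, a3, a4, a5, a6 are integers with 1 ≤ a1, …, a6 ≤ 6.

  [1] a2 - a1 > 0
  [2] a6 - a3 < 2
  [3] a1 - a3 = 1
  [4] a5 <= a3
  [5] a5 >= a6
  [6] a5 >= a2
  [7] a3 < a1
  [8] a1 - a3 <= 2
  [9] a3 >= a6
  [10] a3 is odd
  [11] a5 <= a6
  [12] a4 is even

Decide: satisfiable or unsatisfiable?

Unsatisfiable

Constraints 1, 6, 7, 9, and 11 give a6 ≤ a3, a3 < a1, a1 < a2, a2 ≤ a5, a5 ≤ a6. Chaining: a6 ≤ a3 < a1 < a2 ≤ a5 ≤ a6, which forces a6 < a6 — impossible.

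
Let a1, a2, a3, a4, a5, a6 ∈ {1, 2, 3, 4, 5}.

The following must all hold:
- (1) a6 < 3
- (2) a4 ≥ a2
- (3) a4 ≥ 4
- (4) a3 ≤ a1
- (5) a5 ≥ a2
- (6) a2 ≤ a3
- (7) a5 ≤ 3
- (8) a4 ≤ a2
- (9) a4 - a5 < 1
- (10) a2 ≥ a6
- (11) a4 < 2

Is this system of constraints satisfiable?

From constraints 3 and 8: a2 ≥ a4 and a4 ≥ 4, so a2 ≥ 4. From constraints 5 and 7: a2 ≤ a5 and a5 ≤ 3, so a2 ≤ 3. But 3 < 4, so no value of a2 works.

Unsatisfiable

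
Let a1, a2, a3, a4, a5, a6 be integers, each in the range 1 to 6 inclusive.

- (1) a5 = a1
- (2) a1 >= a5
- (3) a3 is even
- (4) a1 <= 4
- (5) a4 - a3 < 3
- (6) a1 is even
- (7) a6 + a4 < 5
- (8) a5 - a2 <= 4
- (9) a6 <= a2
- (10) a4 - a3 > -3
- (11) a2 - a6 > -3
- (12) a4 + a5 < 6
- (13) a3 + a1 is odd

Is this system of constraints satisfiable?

Unsatisfiable

Constraint 3 makes a3 even and constraint 6 makes a1 even, so a3 + a1 must be even. Constraint 13 says a3 + a1 is odd — contradiction.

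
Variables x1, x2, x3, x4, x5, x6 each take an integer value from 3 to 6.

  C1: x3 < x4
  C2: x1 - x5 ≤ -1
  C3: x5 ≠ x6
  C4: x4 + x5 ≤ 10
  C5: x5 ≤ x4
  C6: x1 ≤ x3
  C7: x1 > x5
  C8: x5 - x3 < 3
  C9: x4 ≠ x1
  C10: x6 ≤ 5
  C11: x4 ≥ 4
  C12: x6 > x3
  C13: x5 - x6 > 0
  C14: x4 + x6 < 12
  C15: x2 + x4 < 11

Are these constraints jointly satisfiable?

Constraints 6, 7, 12, and 13 give x6 < x5, x5 < x1, x1 ≤ x3, x3 < x6. Chaining: x6 < x5 < x1 ≤ x3 < x6, which forces x6 < x6 — impossible.

Unsatisfiable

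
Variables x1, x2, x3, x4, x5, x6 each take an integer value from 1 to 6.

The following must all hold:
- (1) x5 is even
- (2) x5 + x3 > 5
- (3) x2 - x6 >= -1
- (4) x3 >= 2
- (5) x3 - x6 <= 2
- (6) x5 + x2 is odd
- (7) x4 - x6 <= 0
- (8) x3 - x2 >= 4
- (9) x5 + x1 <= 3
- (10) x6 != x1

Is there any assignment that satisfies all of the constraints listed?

Constraints 3, 5, and 8 give x3 − x2 ≥ 4, x2 − x6 ≥ -1, x6 − x3 ≥ -2.
Adding all 3 inequalities: the left sides telescope to 0, and the right sides sum to 4 + (-1) + (-2) = 1. So 0 ≥ 1, which is false.

Unsatisfiable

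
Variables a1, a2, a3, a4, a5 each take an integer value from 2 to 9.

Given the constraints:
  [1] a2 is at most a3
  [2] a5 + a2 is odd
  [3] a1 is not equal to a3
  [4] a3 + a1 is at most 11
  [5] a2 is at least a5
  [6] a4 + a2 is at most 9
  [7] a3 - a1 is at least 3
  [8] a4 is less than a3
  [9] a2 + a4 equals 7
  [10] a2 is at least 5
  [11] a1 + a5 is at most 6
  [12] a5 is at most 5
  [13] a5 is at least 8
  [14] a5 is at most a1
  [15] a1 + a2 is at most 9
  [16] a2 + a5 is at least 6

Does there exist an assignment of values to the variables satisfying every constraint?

Unsatisfiable

From constraints 1 and 10: a3 ≥ a2 ≥ 5. From constraints 13 and 14: a1 ≥ a5 ≥ 8. Hence a3 + a1 ≥ 13. But constraint 4 requires a3 + a1 ≤ 11, and 11 < 13. Contradiction.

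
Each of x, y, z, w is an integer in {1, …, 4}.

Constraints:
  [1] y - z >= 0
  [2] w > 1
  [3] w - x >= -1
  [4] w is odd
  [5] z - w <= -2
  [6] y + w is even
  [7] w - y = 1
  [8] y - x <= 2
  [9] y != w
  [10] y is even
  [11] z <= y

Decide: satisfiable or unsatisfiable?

Unsatisfiable

Constraint 10 makes y even and constraint 4 makes w odd, so y + w must be odd. Constraint 6 says y + w is even — contradiction.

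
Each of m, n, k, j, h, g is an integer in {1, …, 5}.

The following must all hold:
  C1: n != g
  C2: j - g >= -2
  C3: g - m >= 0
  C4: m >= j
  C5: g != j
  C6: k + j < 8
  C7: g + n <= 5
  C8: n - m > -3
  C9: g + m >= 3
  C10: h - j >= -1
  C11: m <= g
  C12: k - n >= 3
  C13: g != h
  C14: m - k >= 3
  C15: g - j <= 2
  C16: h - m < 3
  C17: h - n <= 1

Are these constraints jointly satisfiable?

Constraints 3, 10, 12, 14, 15, and 17 give n − h ≥ -1, h − j ≥ -1, j − g ≥ -2, g − m ≥ 0, m − k ≥ 3, k − n ≥ 3.
Adding all 6 inequalities: the left sides telescope to 0, and the right sides sum to (-1) + (-1) + (-2) + 0 + 3 + 3 = 2. So 0 ≥ 2, which is false.

Unsatisfiable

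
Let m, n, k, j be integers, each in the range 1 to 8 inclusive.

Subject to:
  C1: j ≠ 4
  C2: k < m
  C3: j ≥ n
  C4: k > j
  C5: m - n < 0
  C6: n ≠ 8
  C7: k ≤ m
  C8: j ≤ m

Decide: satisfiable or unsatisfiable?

Constraints 2, 3, 4, and 5 give m < n, n ≤ j, j < k, k < m. Chaining: m < n ≤ j < k < m, which forces m < m — impossible.

Unsatisfiable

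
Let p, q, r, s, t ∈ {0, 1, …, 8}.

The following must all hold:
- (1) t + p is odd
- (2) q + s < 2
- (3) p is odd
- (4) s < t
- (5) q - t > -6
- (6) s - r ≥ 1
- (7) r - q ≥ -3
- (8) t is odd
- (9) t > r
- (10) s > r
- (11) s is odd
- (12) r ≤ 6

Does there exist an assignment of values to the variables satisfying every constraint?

Constraint 8 makes t odd and constraint 3 makes p odd, so t + p must be even. Constraint 1 says t + p is odd — contradiction.

Unsatisfiable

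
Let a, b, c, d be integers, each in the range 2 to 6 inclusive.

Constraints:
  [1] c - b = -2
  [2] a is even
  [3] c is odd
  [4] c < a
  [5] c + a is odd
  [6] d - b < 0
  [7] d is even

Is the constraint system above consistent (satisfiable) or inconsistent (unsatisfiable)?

Take a = 6, b = 5, c = 3, d = 2. Then constraint 1: c - b = -2; constraint 6: d - b = -3, and every other listed constraint is also met.

Satisfiable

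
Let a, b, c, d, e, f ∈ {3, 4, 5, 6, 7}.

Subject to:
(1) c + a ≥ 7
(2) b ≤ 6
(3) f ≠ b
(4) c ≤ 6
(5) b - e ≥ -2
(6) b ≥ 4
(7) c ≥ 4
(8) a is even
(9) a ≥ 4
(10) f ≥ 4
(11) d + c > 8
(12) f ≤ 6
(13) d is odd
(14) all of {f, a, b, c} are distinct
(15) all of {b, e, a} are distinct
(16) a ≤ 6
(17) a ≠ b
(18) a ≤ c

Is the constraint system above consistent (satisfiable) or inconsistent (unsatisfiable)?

Unsatisfiable

Constraints 2, 4, 6, 7, 9, 10, 12, and 16 confine each of f, a, b, c to the 3 values {4, …, 6}.
Constraint 14 requires all 4 of them to be distinct, but only 3 values are available — impossible by the pigeonhole principle.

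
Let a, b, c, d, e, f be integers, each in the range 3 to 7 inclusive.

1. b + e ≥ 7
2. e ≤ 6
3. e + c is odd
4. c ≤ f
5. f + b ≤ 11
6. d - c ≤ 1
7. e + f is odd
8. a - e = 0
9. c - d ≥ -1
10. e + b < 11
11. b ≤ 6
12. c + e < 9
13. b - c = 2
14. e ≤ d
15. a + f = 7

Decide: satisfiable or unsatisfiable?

Satisfiable

Take a = 3, b = 6, c = 4, d = 4, e = 3, f = 4. Then constraint 1: b + e = 9; constraint 5: f + b = 10; constraint 6: d - c = 0, and every other listed constraint is also met.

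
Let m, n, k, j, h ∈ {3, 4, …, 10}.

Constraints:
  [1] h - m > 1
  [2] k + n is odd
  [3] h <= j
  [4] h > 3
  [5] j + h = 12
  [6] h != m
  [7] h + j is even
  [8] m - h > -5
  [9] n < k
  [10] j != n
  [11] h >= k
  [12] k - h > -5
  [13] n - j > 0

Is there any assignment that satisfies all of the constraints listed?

Unsatisfiable

Constraints 3, 9, 11, and 13 give j < n, n < k, k ≤ h, h ≤ j. Chaining: j < n < k ≤ h ≤ j, which forces j < j — impossible.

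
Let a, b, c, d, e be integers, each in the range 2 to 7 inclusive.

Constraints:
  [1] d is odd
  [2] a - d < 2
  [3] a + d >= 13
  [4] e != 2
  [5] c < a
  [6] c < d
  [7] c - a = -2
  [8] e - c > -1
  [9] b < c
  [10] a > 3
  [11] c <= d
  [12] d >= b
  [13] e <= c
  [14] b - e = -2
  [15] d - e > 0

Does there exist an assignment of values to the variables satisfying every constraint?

One satisfying assignment is a = 6, b = 2, c = 4, d = 7, e = 4.
For the less obvious constraints — constraint 2: a - d = -1; constraint 3: a + d = 13 — and the others hold by inspection.

Satisfiable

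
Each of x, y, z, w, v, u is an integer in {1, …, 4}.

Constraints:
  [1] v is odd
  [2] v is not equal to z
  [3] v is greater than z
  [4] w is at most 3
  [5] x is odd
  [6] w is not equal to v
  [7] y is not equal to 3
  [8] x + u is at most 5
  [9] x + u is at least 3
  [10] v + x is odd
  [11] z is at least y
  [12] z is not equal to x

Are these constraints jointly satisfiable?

Constraint 1 makes v odd and constraint 5 makes x odd, so v + x must be even. Constraint 10 says v + x is odd — contradiction.

Unsatisfiable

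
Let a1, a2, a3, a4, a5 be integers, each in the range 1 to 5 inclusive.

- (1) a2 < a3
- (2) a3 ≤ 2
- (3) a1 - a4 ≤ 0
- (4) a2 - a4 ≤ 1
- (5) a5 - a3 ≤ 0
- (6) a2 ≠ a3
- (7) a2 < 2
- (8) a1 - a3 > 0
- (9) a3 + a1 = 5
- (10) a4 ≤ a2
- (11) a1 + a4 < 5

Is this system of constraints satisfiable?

Constraints 1, 3, 8, and 10 give a4 ≤ a2, a2 < a3, a3 < a1, a1 ≤ a4. Chaining: a4 ≤ a2 < a3 < a1 ≤ a4, which forces a4 < a4 — impossible.

Unsatisfiable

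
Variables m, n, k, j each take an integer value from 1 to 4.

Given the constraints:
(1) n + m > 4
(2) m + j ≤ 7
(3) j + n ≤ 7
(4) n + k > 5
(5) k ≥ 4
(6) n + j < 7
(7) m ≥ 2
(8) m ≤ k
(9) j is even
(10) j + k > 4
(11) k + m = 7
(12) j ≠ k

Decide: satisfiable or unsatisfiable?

Satisfiable

Try m = 3, n = 3, k = 4, j = 2.
Check constraint 1: n + m = 6; constraint 2: m + j = 5. The remaining constraints are straightforward to verify.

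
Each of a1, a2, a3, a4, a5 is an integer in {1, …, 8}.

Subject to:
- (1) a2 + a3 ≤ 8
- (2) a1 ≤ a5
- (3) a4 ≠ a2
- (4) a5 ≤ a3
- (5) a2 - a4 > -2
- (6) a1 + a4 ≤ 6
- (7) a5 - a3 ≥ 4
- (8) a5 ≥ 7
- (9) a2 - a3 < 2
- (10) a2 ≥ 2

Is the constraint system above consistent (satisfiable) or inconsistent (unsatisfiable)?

Unsatisfiable

From constraint 10: a2 ≥ 2. From constraints 4 and 8: a3 ≥ a5 ≥ 7. Hence a2 + a3 ≥ 9. But constraint 1 requires a2 + a3 ≤ 8, and 8 < 9. Contradiction.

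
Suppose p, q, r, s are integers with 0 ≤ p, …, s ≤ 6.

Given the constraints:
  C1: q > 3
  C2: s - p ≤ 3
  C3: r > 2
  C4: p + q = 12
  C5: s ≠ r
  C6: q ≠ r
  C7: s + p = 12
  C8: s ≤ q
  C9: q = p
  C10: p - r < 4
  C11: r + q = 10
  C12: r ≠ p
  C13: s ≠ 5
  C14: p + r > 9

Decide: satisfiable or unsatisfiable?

The assignment p = 6, q = 6, r = 4, s = 6 works:
  constraint 2 holds since s - p = 0.
  constraint 4 holds since p + q = 12.
  constraint 7 holds since s + p = 12.
The rest check out directly.

Satisfiable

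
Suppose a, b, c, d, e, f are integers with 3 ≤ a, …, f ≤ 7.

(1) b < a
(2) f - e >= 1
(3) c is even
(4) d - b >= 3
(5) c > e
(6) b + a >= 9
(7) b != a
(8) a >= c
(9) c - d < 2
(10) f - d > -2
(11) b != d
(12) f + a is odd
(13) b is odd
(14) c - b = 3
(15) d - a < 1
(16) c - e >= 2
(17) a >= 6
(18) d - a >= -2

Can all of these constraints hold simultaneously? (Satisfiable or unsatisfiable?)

Setting (a, b, c, d, e, f) = (7, 3, 6, 6, 3, 6) satisfies everything: constraint 2: f - e = 3; constraint 4: d - b = 3, and the others follow.

Satisfiable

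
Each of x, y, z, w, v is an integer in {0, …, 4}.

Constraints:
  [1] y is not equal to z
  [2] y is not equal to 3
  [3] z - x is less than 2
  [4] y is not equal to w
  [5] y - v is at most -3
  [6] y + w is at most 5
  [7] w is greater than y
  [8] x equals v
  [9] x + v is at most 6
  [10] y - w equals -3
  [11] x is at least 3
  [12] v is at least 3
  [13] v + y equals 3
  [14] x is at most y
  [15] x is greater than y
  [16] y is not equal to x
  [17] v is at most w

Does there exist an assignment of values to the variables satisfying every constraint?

From constraints 11 and 14: y ≥ x ≥ 3. From constraints 12 and 17: w ≥ v ≥ 3. Hence y + w ≥ 6. But constraint 6 requires y + w ≤ 5, and 5 < 6. Contradiction.

Unsatisfiable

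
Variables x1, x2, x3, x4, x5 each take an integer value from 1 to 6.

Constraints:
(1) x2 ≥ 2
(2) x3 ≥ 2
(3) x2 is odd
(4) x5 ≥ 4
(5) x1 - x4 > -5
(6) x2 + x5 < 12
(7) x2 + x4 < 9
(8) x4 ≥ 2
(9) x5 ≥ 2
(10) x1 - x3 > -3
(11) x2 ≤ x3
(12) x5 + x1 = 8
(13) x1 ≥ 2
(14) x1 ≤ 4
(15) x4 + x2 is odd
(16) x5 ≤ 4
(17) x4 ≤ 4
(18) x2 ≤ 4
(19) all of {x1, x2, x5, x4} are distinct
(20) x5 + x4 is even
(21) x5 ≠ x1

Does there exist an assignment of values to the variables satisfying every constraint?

Constraints 1, 8, 9, 13, 14, 16, 17, and 18 confine each of x1, x2, x5, x4 to the 3 values {2, …, 4}.
Constraint 19 requires all 4 of them to be distinct, but only 3 values are available — impossible by the pigeonhole principle.

Unsatisfiable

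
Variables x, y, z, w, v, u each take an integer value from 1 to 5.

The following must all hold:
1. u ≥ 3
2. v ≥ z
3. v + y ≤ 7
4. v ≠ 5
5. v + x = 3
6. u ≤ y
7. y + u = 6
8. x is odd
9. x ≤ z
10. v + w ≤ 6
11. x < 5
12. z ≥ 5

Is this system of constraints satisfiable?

From constraints 2 and 12: v ≥ z ≥ 5. From constraints 1 and 6: y ≥ u ≥ 3. Hence v + y ≥ 8. But constraint 3 requires v + y ≤ 7, and 7 < 8. Contradiction.

Unsatisfiable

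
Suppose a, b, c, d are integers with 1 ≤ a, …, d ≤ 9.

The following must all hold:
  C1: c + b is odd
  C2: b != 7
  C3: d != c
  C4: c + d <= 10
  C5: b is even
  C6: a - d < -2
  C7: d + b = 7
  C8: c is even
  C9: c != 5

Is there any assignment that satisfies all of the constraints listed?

Unsatisfiable

Constraint 8 makes c even and constraint 5 makes b even, so c + b must be even. Constraint 1 says c + b is odd — contradiction.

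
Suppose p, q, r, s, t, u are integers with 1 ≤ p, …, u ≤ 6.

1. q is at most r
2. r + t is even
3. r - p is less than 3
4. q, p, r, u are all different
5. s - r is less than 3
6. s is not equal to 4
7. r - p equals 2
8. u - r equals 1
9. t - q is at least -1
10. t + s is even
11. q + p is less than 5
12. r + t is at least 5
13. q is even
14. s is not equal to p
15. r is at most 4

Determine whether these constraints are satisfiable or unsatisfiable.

One satisfying assignment is p = 1, q = 2, r = 3, s = 5, t = 3, u = 4.
For the less obvious constraints — constraint 3: r - p = 2; constraint 5: s - r = 2 — and the others hold by inspection.

Satisfiable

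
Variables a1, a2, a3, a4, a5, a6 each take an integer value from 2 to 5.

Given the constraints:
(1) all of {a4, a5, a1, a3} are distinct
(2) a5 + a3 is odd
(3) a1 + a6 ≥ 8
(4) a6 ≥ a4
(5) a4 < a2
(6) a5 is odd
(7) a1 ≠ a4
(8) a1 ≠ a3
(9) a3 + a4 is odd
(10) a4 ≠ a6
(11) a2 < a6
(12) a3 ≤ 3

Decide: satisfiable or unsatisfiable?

The assignment a1 = 4, a2 = 4, a3 = 2, a4 = 3, a5 = 5, a6 = 5 works:
  constraint 1 holds since values 3, 5, 4, 2 are distinct.
  constraint 2 holds since a5 + a3 = 7 is odd.
  constraint 3 holds since a1 + a6 = 9.
The rest check out directly.

Satisfiable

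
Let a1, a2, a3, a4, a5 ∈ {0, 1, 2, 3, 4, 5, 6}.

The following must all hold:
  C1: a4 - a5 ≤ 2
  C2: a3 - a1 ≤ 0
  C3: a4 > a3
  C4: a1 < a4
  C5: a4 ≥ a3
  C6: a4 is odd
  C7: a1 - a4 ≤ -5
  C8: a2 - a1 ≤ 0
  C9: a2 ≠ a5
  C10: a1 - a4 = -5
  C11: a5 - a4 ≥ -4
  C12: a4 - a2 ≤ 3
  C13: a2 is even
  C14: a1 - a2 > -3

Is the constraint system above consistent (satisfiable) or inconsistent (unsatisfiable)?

Constraints 7, 8, and 12 give a1 − a2 ≥ 0, a2 − a4 ≥ -3, a4 − a1 ≥ 5.
Adding all 3 inequalities: the left sides telescope to 0, and the right sides sum to 0 + (-3) + 5 = 2. So 0 ≥ 2, which is false.

Unsatisfiable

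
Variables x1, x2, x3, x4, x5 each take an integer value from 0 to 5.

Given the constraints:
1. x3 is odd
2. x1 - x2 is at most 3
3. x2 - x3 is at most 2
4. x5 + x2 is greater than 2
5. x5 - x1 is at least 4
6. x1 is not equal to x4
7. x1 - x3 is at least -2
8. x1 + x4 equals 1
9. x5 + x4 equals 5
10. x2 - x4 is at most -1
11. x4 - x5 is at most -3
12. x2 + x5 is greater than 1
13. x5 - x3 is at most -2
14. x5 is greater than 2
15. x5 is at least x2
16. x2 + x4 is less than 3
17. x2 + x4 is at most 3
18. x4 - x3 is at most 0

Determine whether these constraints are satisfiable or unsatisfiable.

Constraints 2, 7, 10, 11, and 13 give x1 − x3 ≥ -2, x3 − x5 ≥ 2, x5 − x4 ≥ 3, x4 − x2 ≥ 1, x2 − x1 ≥ -3.
Adding all 5 inequalities: the left sides telescope to 0, and the right sides sum to (-2) + 2 + 3 + 1 + (-3) = 1. So 0 ≥ 1, which is false.

Unsatisfiable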